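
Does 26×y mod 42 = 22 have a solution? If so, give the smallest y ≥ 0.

gcd(26, 42) = 2, and 2 | 22, so solutions exist.
Divide through by 2: 13×y ≡ 11 mod 21.
13⁻¹ ≡ 13 (mod 21).
y ≡ 13×11 ≡ 17 (mod 21).
The smallest non-negative solution is y = 17.

17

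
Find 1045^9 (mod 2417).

1045^1 ≡ 1045 (mod 2417)
1045^2 ≡ 1045^2 = 1092025 ≡ 1958 (mod 2417)
1045^4 ≡ 1958^2 = 3833764 ≡ 402 (mod 2417)
1045^8 ≡ 402^2 = 161604 ≡ 2082 (mod 2417)
1045^9 = 1045^8 × 1045^1 ≡ 2082 × 1045 (mod 2417).
2082 × 1045 = 2175690 ≡ 390 (mod 2417).

390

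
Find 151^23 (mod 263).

78

151^1 ≡ 151 (mod 263)
151^2 ≡ 151^2 = 22801 ≡ 183 (mod 263)
151^4 ≡ 183^2 = 33489 ≡ 88 (mod 263)
151^8 ≡ 88^2 = 7744 ≡ 117 (mod 263)
151^16 ≡ 117^2 = 13689 ≡ 13 (mod 263)
151^23 = 151^16 * 151^4 * 151^2 * 151^1 ≡ 13 * 88 * 183 * 151 (mod 263).
Accumulate the product:
13 * 88 = 1144 ≡ 92
92 * 183 = 16836 ≡ 4
4 * 151 = 604 ≡ 78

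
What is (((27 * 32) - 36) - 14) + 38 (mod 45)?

42

27 * 32 = 864 ≡ 9 (mod 45)
9 - 36 = -27 ≡ 18 (mod 45)
18 - 14 = 4
4 + 38 = 42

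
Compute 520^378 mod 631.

228

Compute successive squares:
520^1 ≡ 520 (mod 631)
520^2 ≡ 520^2 = 270400 ≡ 332 (mod 631)
520^4 ≡ 332^2 = 110224 ≡ 430 (mod 631)
520^8 ≡ 430^2 = 184900 ≡ 17 (mod 631)
520^16 ≡ 17^2 = 289 (mod 631)
520^32 ≡ 289^2 = 83521 ≡ 229 (mod 631)
520^64 ≡ 229^2 = 52441 ≡ 68 (mod 631)
520^128 ≡ 68^2 = 4624 ≡ 207 (mod 631)
520^256 ≡ 207^2 = 42849 ≡ 572 (mod 631)
520^378 = 520^256 · 520^64 · 520^32 · 520^16 · 520^8 · 520^2 ≡ 572 · 68 · 229 · 289 · 17 · 332 (mod 631).
Accumulate the product:
572 · 68 = 38896 ≡ 405
405 · 229 = 92745 ≡ 619
619 · 289 = 178891 ≡ 318
318 · 17 = 5406 ≡ 358
358 · 332 = 118856 ≡ 228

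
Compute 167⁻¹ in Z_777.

Run the extended Euclidean algorithm:
777 = 4·167 + 109
167 = 1·109 + 58
109 = 1·58 + 51
58 = 1·51 + 7
51 = 7·7 + 2
7 = 3·2 + 1
2 = 2·1 + 0
gcd(167, 777) = 1, so the inverse exists.
Back-substitute for 1:
1 = 1·7 − 3·2
  = −3·51 + 22·7
  = 22·58 − 25·51
  = −25·109 + 47·58
  = 47·167 − 72·109
  = −72·777 + 335·167
So 167⁻¹ ≡ 335 (mod 777).

335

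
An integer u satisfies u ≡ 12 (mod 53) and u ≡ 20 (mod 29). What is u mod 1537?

542

53⁻¹ mod 29: 53*23 ≡ 1 (mod 29), so 53⁻¹ ≡ 23.
u = 12 + 53*((20 − 12)*23 mod 29) = 12 + 53*10 = 542.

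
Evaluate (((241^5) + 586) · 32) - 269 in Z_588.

23

(241)^5 ≡ 397 (mod 588)
397 + 586 = 983 ≡ 395 (mod 588)
395 · 32 = 12640 ≡ 292 (mod 588)
292 - 269 = 23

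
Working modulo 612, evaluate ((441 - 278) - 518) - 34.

223

441 - 278 = 163
163 - 518 = -355 ≡ 257 (mod 612)
257 - 34 = 223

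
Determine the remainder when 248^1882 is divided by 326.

248

By square-and-multiply:
1882 in binary is 11101011010, i.e. 1882 = 1024 + 512 + 256 + 64 + 16 + 8 + 2.
248^1 ≡ 248 (mod 326)
248^2 ≡ 248^2 = 61504 ≡ 216 (mod 326)
248^4 ≡ 216^2 = 46656 ≡ 38 (mod 326)
248^8 ≡ 38^2 = 1444 ≡ 140 (mod 326)
248^16 ≡ 140^2 = 19600 ≡ 40 (mod 326)
248^32 ≡ 40^2 = 1600 ≡ 296 (mod 326)
248^64 ≡ 296^2 = 87616 ≡ 248 (mod 326)
248^128 ≡ 248^2 = 61504 ≡ 216 (mod 326)
248^256 ≡ 216^2 = 46656 ≡ 38 (mod 326)
248^512 ≡ 38^2 = 1444 ≡ 140 (mod 326)
248^1024 ≡ 140^2 = 19600 ≡ 40 (mod 326)
248^1882 = 248^1024 · 248^512 · 248^256 · 248^64 · 248^16 · 248^8 · 248^2 ≡ 40 · 140 · 38 · 248 · 40 · 140 · 216 (mod 326).
Accumulate the product:
40 · 140 = 5600 ≡ 58
58 · 38 = 2204 ≡ 248
248 · 248 = 61504 ≡ 216
216 · 40 = 8640 ≡ 164
164 · 140 = 22960 ≡ 140
140 · 216 = 30240 ≡ 248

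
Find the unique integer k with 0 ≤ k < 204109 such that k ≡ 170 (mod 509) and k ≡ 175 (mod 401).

509⁻¹ mod 401: 509*26 ≡ 1 (mod 401), so 509⁻¹ ≡ 26.
k = 170 + 509*((175 − 170)*26 mod 401) = 170 + 509*130 = 66340.

66340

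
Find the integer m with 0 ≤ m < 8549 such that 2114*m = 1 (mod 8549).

By the extended Euclidean algorithm:
8549 = 4×2114 + 93
2114 = 22×93 + 68
93 = 1×68 + 25
68 = 2×25 + 18
25 = 1×18 + 7
18 = 2×7 + 4
7 = 1×4 + 3
4 = 1×3 + 1
3 = 3×1 + 0
gcd(2114, 8549) = 1, so the inverse exists.
Bézout: 1 = −591×8549 + 2390×2114.
So 2114⁻¹ ≡ 2390 (mod 8549).

2390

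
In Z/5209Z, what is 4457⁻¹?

Apply the Euclidean algorithm and back-substitute:
5209 = 1·4457 + 752
4457 = 5·752 + 697
752 = 1·697 + 55
697 = 12·55 + 37
55 = 1·37 + 18
37 = 2·18 + 1
18 = 18·1 + 0
gcd(4457, 5209) = 1, so the inverse exists.
Back-substitute for 1:
1 = 1·37 − 2·18
  = −2·55 + 3·37
  = 3·697 − 38·55
  = −38·752 + 41·697
  = 41·4457 − 243·752
  = −243·5209 + 284·4457
So 4457⁻¹ ≡ 284 (mod 5209).

284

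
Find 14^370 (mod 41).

32

370 in binary is 101110010, i.e. 370 = 256 + 64 + 32 + 16 + 2.
14^1 ≡ 14 (mod 41)
14^2 ≡ 14^2 = 196 ≡ 32 (mod 41)
14^4 ≡ 32^2 = 1024 ≡ 40 (mod 41)
14^8 ≡ 40^2 = 1600 ≡ 1 (mod 41)
14^16 ≡ 1^2 = 1 (mod 41)
14^32 ≡ 1^2 = 1 (mod 41)
14^64 ≡ 1^2 = 1 (mod 41)
14^128 ≡ 1^2 = 1 (mod 41)
14^256 ≡ 1^2 = 1 (mod 41)
14^370 = 14^256 × 14^64 × 14^32 × 14^16 × 14^2 ≡ 1 × 1 × 1 × 1 × 32 (mod 41).
Accumulate the product:
1 × 1 = 1
1 × 1 = 1
1 × 1 = 1
1 × 32 = 32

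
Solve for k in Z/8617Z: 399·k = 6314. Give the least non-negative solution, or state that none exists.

167

gcd(399, 8617) = 7, and 7 | 6314, so solutions exist.
Divide through by 7: 57·k ≡ 902 mod 1231.
57⁻¹ ≡ 108 (mod 1231).
k ≡ 108·902 ≡ 167 (mod 1231).
The smallest non-negative solution is k = 167.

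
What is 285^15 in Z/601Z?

Using repeated squaring:
285^1 ≡ 285 (mod 601)
285^2 ≡ 285^2 = 81225 ≡ 90 (mod 601)
285^4 ≡ 90^2 = 8100 ≡ 287 (mod 601)
285^8 ≡ 287^2 = 82369 ≡ 32 (mod 601)
285^15 = 285^8 * 285^4 * 285^2 * 285^1 ≡ 32 * 287 * 90 * 285 (mod 601).
Accumulate the product:
32 * 287 = 9184 ≡ 169
169 * 90 = 15210 ≡ 185
185 * 285 = 52725 ≡ 438

438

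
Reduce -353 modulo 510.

-353 = -1·510 + 157, so -353 ≡ 157 (mod 510).

157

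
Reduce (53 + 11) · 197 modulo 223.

53 + 11 = 64
64 · 197 = 12608 ≡ 120 (mod 223)

120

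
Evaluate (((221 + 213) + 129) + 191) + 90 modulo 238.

130

221 + 213 = 434 ≡ 196 (mod 238)
196 + 129 = 325 ≡ 87 (mod 238)
87 + 191 = 278 ≡ 40 (mod 238)
40 + 90 = 130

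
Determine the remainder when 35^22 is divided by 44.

37

35^1 ≡ 35 (mod 44)
35^2 ≡ 35^2 = 1225 ≡ 37 (mod 44)
35^4 ≡ 37^2 = 1369 ≡ 5 (mod 44)
35^8 ≡ 5^2 = 25 (mod 44)
35^16 ≡ 25^2 = 625 ≡ 9 (mod 44)
35^22 = 35^16 × 35^4 × 35^2 ≡ 9 × 5 × 37 (mod 44).
Accumulate the product:
9 × 5 = 45 ≡ 1
1 × 37 = 37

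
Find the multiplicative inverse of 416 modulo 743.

359

By the extended Euclidean algorithm:
743 = 1·416 + 327
416 = 1·327 + 89
327 = 3·89 + 60
89 = 1·60 + 29
60 = 2·29 + 2
29 = 14·2 + 1
2 = 2·1 + 0
gcd(416, 743) = 1, so the inverse exists.
Bézout: 1 = −201·743 + 359·416.
So 416⁻¹ ≡ 359 (mod 743).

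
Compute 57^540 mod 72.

9

57^1 ≡ 57 (mod 72)
57^2 ≡ 57^2 = 3249 ≡ 9 (mod 72)
57^4 ≡ 9^2 = 81 ≡ 9 (mod 72)
57^8 ≡ 9^2 = 81 ≡ 9 (mod 72)
57^16 ≡ 9^2 = 81 ≡ 9 (mod 72)
57^32 ≡ 9^2 = 81 ≡ 9 (mod 72)
57^64 ≡ 9^2 = 81 ≡ 9 (mod 72)
57^128 ≡ 9^2 = 81 ≡ 9 (mod 72)
57^256 ≡ 9^2 = 81 ≡ 9 (mod 72)
57^512 ≡ 9^2 = 81 ≡ 9 (mod 72)
57^540 = 57^512 * 57^16 * 57^8 * 57^4 ≡ 9 * 9 * 9 * 9 (mod 72).
Accumulate the product:
9 * 9 = 81 ≡ 9
9 * 9 = 81 ≡ 9
9 * 9 = 81 ≡ 9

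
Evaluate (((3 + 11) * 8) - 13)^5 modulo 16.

3 + 11 = 14
14 * 8 = 112 ≡ 0 (mod 16)
0 - 13 = -13 ≡ 3 (mod 16)
(3)^5 ≡ 3 (mod 16)

3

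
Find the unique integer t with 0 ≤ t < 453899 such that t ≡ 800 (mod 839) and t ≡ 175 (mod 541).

146786

839⁻¹ mod 541: 839×423 ≡ 1 (mod 541), so 839⁻¹ ≡ 423.
t = 800 + 839×((175 − 800)×423 mod 541) = 800 + 839×174 = 146786.
Check: 146786 mod 839 = 800, 146786 mod 541 = 175. ✓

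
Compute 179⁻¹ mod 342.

Apply the Euclidean algorithm and back-substitute:
342 = 1*179 + 163
179 = 1*163 + 16
163 = 10*16 + 3
16 = 5*3 + 1
3 = 3*1 + 0
gcd(179, 342) = 1, so the inverse exists.
Bézout: 1 = −56*342 + 107*179.
So 179⁻¹ ≡ 107 (mod 342).

107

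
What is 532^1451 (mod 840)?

Compute successive squares:
1451 in binary is 10110101011, i.e. 1451 = 1024 + 256 + 128 + 32 + 8 + 2 + 1.
532^1 ≡ 532 (mod 840)
532^2 ≡ 532^2 = 283024 ≡ 784 (mod 840)
532^4 ≡ 784^2 = 614656 ≡ 616 (mod 840)
532^8 ≡ 616^2 = 379456 ≡ 616 (mod 840)
532^16 ≡ 616^2 = 379456 ≡ 616 (mod 840)
532^32 ≡ 616^2 = 379456 ≡ 616 (mod 840)
532^64 ≡ 616^2 = 379456 ≡ 616 (mod 840)
532^128 ≡ 616^2 = 379456 ≡ 616 (mod 840)
532^256 ≡ 616^2 = 379456 ≡ 616 (mod 840)
532^512 ≡ 616^2 = 379456 ≡ 616 (mod 840)
532^1024 ≡ 616^2 = 379456 ≡ 616 (mod 840)
532^1451 = 532^1024 * 532^256 * 532^128 * 532^32 * 532^8 * 532^2 * 532^1 ≡ 616 * 616 * 616 * 616 * 616 * 784 * 532 (mod 840).
Accumulate the product:
616 * 616 = 379456 ≡ 616
616 * 616 = 379456 ≡ 616
616 * 616 = 379456 ≡ 616
616 * 616 = 379456 ≡ 616
616 * 784 = 482944 ≡ 784
784 * 532 = 417088 ≡ 448

448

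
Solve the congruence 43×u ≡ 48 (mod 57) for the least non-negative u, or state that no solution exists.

gcd(43, 57) = 1, so a unique solution mod 57 exists.
43⁻¹ ≡ 4 (mod 57).
u ≡ 4×48 ≡ 21 (mod 57).

21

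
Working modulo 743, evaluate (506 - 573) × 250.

506 - 573 = -67 ≡ 676 (mod 743)
676 × 250 = 169000 ≡ 339 (mod 743)

339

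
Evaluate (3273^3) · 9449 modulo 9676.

(3273)^3 ≡ 8677 (mod 9676)
8677 · 9449 = 81988973 ≡ 4225 (mod 9676)

4225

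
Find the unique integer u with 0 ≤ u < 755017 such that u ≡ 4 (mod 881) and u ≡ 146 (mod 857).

319807

881⁻¹ mod 857: 881*250 ≡ 1 (mod 857), so 881⁻¹ ≡ 250.
u = 4 + 881*((146 − 4)*250 mod 857) = 4 + 881*363 = 319807.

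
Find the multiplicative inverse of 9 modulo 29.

13

By the extended Euclidean algorithm:
29 = 3×9 + 2
9 = 4×2 + 1
2 = 2×1 + 0
gcd(9, 29) = 1, so the inverse exists.
Back-substitute for 1:
1 = 1×9 − 4×2
  = −4×29 + 13×9
So 9⁻¹ ≡ 13 (mod 29).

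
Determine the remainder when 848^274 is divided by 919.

493

Compute successive squares:
274 in binary is 100010010, i.e. 274 = 256 + 16 + 2.
848^1 ≡ 848 (mod 919)
848^2 ≡ 848^2 = 719104 ≡ 446 (mod 919)
848^4 ≡ 446^2 = 198916 ≡ 412 (mod 919)
848^8 ≡ 412^2 = 169744 ≡ 648 (mod 919)
848^16 ≡ 648^2 = 419904 ≡ 840 (mod 919)
848^32 ≡ 840^2 = 705600 ≡ 727 (mod 919)
848^64 ≡ 727^2 = 528529 ≡ 104 (mod 919)
848^128 ≡ 104^2 = 10816 ≡ 707 (mod 919)
848^256 ≡ 707^2 = 499849 ≡ 832 (mod 919)
848^274 = 848^256 × 848^16 × 848^2 ≡ 832 × 840 × 446 (mod 919).
Accumulate the product:
832 × 840 = 698880 ≡ 440
440 × 446 = 196240 ≡ 493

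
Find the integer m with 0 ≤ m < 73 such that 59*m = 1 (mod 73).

26

By the extended Euclidean algorithm:
73 = 1×59 + 14
59 = 4×14 + 3
14 = 4×3 + 2
3 = 1×2 + 1
2 = 2×1 + 0
gcd(59, 73) = 1, so the inverse exists.
Back-substitute for 1:
1 = 1×3 − 1×2
  = −1×14 + 5×3
  = 5×59 − 21×14
  = −21×73 + 26×59
So 59⁻¹ ≡ 26 (mod 73).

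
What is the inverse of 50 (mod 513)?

Run the extended Euclidean algorithm:
513 = 10·50 + 13
50 = 3·13 + 11
13 = 1·11 + 2
11 = 5·2 + 1
2 = 2·1 + 0
gcd(50, 513) = 1, so the inverse exists.
Bézout: 1 = −23·513 + 236·50.
So 50⁻¹ ≡ 236 (mod 513).

236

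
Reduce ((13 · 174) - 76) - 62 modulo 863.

398

13 · 174 = 2262 ≡ 536 (mod 863)
536 - 76 = 460
460 - 62 = 398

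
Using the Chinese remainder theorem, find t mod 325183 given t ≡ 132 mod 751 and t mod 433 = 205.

256974

751⁻¹ mod 433: 751×64 ≡ 1 (mod 433), so 751⁻¹ ≡ 64.
t = 132 + 751×((205 − 132)×64 mod 433) = 132 + 751×342 = 256974.
Check: 256974 mod 751 = 132, 256974 mod 433 = 205. ✓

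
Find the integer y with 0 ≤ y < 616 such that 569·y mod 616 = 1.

616 = 1×569 + 47
569 = 12×47 + 5
47 = 9×5 + 2
5 = 2×2 + 1
2 = 2×1 + 0
gcd(569, 616) = 1, so the inverse exists.
Bézout: 1 = −230×616 + 249×569.
So 569⁻¹ ≡ 249 (mod 616).

249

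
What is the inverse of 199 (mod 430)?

309

430 = 2×199 + 32
199 = 6×32 + 7
32 = 4×7 + 4
7 = 1×4 + 3
4 = 1×3 + 1
3 = 3×1 + 0
gcd(199, 430) = 1, so the inverse exists.
Bézout: 1 = 56×430 − 121×199.
So 199⁻¹ ≡ −121 ≡ 309 (mod 430).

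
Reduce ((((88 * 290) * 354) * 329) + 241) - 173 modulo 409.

88 * 290 = 25520 ≡ 162 (mod 409)
162 * 354 = 57348 ≡ 88 (mod 409)
88 * 329 = 28952 ≡ 322 (mod 409)
322 + 241 = 563 ≡ 154 (mod 409)
154 - 173 = -19 ≡ 390 (mod 409)

390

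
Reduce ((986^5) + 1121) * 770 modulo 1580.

790

(986)^5 ≡ 696 (mod 1580)
696 + 1121 = 1817 ≡ 237 (mod 1580)
237 * 770 = 182490 ≡ 790 (mod 1580)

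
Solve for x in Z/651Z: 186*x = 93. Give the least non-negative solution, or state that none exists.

gcd(186, 651) = 93, and 93 | 93, so solutions exist.
Divide through by 93: 2*x ≡ 1 mod 7.
2⁻¹ ≡ 4 (mod 7).
x ≡ 4*1 ≡ 4 (mod 7).
The smallest non-negative solution is x = 4.

4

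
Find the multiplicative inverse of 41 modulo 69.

By the extended Euclidean algorithm:
69 = 1×41 + 28
41 = 1×28 + 13
28 = 2×13 + 2
13 = 6×2 + 1
2 = 2×1 + 0
gcd(41, 69) = 1, so the inverse exists.
Bézout: 1 = −19×69 + 32×41.
So 41⁻¹ ≡ 32 (mod 69).

32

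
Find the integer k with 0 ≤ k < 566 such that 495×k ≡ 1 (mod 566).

279

Apply the Euclidean algorithm and back-substitute:
566 = 1·495 + 71
495 = 6·71 + 69
71 = 1·69 + 2
69 = 34·2 + 1
2 = 2·1 + 0
gcd(495, 566) = 1, so the inverse exists.
Back-substitute for 1:
1 = 1·69 − 34·2
  = −34·71 + 35·69
  = 35·495 − 244·71
  = −244·566 + 279·495
So 495⁻¹ ≡ 279 (mod 566).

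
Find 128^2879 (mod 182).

2879 in binary is 101100111111, i.e. 2879 = 2048 + 512 + 256 + 32 + 16 + 8 + 4 + 2 + 1.
128^1 ≡ 128 (mod 182)
128^2 ≡ 128^2 = 16384 ≡ 4 (mod 182)
128^4 ≡ 4^2 = 16 (mod 182)
128^8 ≡ 16^2 = 256 ≡ 74 (mod 182)
128^16 ≡ 74^2 = 5476 ≡ 16 (mod 182)
128^32 ≡ 16^2 = 256 ≡ 74 (mod 182)
128^64 ≡ 74^2 = 5476 ≡ 16 (mod 182)
128^128 ≡ 16^2 = 256 ≡ 74 (mod 182)
128^256 ≡ 74^2 = 5476 ≡ 16 (mod 182)
128^512 ≡ 16^2 = 256 ≡ 74 (mod 182)
128^1024 ≡ 74^2 = 5476 ≡ 16 (mod 182)
128^2048 ≡ 16^2 = 256 ≡ 74 (mod 182)
128^2879 = 128^2048 * 128^512 * 128^256 * 128^32 * 128^16 * 128^8 * 128^4 * 128^2 * 128^1 ≡ 74 * 74 * 16 * 74 * 16 * 74 * 16 * 4 * 128 (mod 182).
Accumulate the product:
74 * 74 = 5476 ≡ 16
16 * 16 = 256 ≡ 74
74 * 74 = 5476 ≡ 16
16 * 16 = 256 ≡ 74
74 * 74 = 5476 ≡ 16
16 * 16 = 256 ≡ 74
74 * 4 = 296 ≡ 114
114 * 128 = 14592 ≡ 32

32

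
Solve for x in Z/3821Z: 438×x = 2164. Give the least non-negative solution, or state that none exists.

982

gcd(438, 3821) = 1, so a unique solution mod 3821 exists.
438⁻¹ ≡ 1579 (mod 3821).
x ≡ 1579×2164 ≡ 982 (mod 3821).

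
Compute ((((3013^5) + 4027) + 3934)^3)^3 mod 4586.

(3013)^5 ≡ 4373 (mod 4586)
4373 + 4027 = 8400 ≡ 3814 (mod 4586)
3814 + 3934 = 7748 ≡ 3162 (mod 4586)
(3162)^3 ≡ 3532 (mod 4586)
(3532)^3 ≡ 1228 (mod 4586)

1228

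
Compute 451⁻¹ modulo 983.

449

Run the extended Euclidean algorithm:
983 = 2·451 + 81
451 = 5·81 + 46
81 = 1·46 + 35
46 = 1·35 + 11
35 = 3·11 + 2
11 = 5·2 + 1
2 = 2·1 + 0
gcd(451, 983) = 1, so the inverse exists.
Back-substitute for 1:
1 = 1·11 − 5·2
  = −5·35 + 16·11
  = 16·46 − 21·35
  = −21·81 + 37·46
  = 37·451 − 206·81
  = −206·983 + 449·451
So 451⁻¹ ≡ 449 (mod 983).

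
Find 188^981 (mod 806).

746

981 in binary is 1111010101, i.e. 981 = 512 + 256 + 128 + 64 + 16 + 4 + 1.
188^1 ≡ 188 (mod 806)
188^2 ≡ 188^2 = 35344 ≡ 686 (mod 806)
188^4 ≡ 686^2 = 470596 ≡ 698 (mod 806)
188^8 ≡ 698^2 = 487204 ≡ 380 (mod 806)
188^16 ≡ 380^2 = 144400 ≡ 126 (mod 806)
188^32 ≡ 126^2 = 15876 ≡ 562 (mod 806)
188^64 ≡ 562^2 = 315844 ≡ 698 (mod 806)
188^128 ≡ 698^2 = 487204 ≡ 380 (mod 806)
188^256 ≡ 380^2 = 144400 ≡ 126 (mod 806)
188^512 ≡ 126^2 = 15876 ≡ 562 (mod 806)
188^981 = 188^512 * 188^256 * 188^128 * 188^64 * 188^16 * 188^4 * 188^1 ≡ 562 * 126 * 380 * 698 * 126 * 698 * 188 (mod 806).
Accumulate the product:
562 * 126 = 70812 ≡ 690
690 * 380 = 262200 ≡ 250
250 * 698 = 174500 ≡ 404
404 * 126 = 50904 ≡ 126
126 * 698 = 87948 ≡ 94
94 * 188 = 17672 ≡ 746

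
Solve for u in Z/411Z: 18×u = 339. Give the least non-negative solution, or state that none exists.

133

gcd(18, 411) = 3, and 3 | 339, so solutions exist.
Divide through by 3: 6×u mod 137 = 113.
6⁻¹ ≡ 23 (mod 137).
u ≡ 23×113 ≡ 133 (mod 137).
The smallest non-negative solution is u = 133.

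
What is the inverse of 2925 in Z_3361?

By the extended Euclidean algorithm:
3361 = 1*2925 + 436
2925 = 6*436 + 309
436 = 1*309 + 127
309 = 2*127 + 55
127 = 2*55 + 17
55 = 3*17 + 4
17 = 4*4 + 1
4 = 4*1 + 0
gcd(2925, 3361) = 1, so the inverse exists.
Bézout: 1 = 691*3361 − 794*2925.
So 2925⁻¹ ≡ −794 ≡ 2567 (mod 3361).

2567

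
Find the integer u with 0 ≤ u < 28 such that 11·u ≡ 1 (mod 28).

23

Run the extended Euclidean algorithm:
28 = 2*11 + 6
11 = 1*6 + 5
6 = 1*5 + 1
5 = 5*1 + 0
gcd(11, 28) = 1, so the inverse exists.
Bézout: 1 = 2*28 − 5*11.
So 11⁻¹ ≡ −5 ≡ 23 (mod 28).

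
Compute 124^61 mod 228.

By square-and-multiply:
61 in binary is 111101, i.e. 61 = 32 + 16 + 8 + 4 + 1.
124^1 ≡ 124 (mod 228)
124^2 ≡ 124^2 = 15376 ≡ 100 (mod 228)
124^4 ≡ 100^2 = 10000 ≡ 196 (mod 228)
124^8 ≡ 196^2 = 38416 ≡ 112 (mod 228)
124^16 ≡ 112^2 = 12544 ≡ 4 (mod 228)
124^32 ≡ 4^2 = 16 (mod 228)
124^61 = 124^32 × 124^16 × 124^8 × 124^4 × 124^1 ≡ 16 × 4 × 112 × 196 × 124 (mod 228).
Accumulate the product:
16 × 4 = 64
64 × 112 = 7168 ≡ 100
100 × 196 = 19600 ≡ 220
220 × 124 = 27280 ≡ 148

148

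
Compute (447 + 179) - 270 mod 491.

447 + 179 = 626 ≡ 135 (mod 491)
135 - 270 = -135 ≡ 356 (mod 491)

356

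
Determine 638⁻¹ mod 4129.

1262

Apply the Euclidean algorithm and back-substitute:
4129 = 6*638 + 301
638 = 2*301 + 36
301 = 8*36 + 13
36 = 2*13 + 10
13 = 1*10 + 3
10 = 3*3 + 1
3 = 3*1 + 0
gcd(638, 4129) = 1, so the inverse exists.
Bézout: 1 = −195*4129 + 1262*638.
So 638⁻¹ ≡ 1262 (mod 4129).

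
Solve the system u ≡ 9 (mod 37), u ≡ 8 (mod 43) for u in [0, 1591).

37⁻¹ mod 43: 37*7 ≡ 1 (mod 43), so 37⁻¹ ≡ 7.
u = 9 + 37*((8 − 9)*7 mod 43) = 9 + 37*36 = 1341.
Check: 1341 mod 37 = 9, 1341 mod 43 = 8. ✓

1341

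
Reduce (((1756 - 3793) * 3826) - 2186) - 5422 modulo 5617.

1756 - 3793 = -2037 ≡ 3580 (mod 5617)
3580 * 3826 = 13697080 ≡ 2834 (mod 5617)
2834 - 2186 = 648
648 - 5422 = -4774 ≡ 843 (mod 5617)

843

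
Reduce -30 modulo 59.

-30 = -1×59 + 29, so -30 ≡ 29 (mod 59).

29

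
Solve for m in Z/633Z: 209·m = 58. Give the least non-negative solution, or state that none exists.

gcd(209, 633) = 1, so a unique solution mod 633 exists.
209⁻¹ ≡ 527 (mod 633).
m ≡ 527·58 ≡ 182 (mod 633).

182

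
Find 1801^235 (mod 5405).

5166

By square-and-multiply:
235 in binary is 11101011, i.e. 235 = 128 + 64 + 32 + 8 + 2 + 1.
1801^1 ≡ 1801 (mod 5405)
1801^2 ≡ 1801^2 = 3243601 ≡ 601 (mod 5405)
1801^4 ≡ 601^2 = 361201 ≡ 4471 (mod 5405)
1801^8 ≡ 4471^2 = 19989841 ≡ 2151 (mod 5405)
1801^16 ≡ 2151^2 = 4626801 ≡ 121 (mod 5405)
1801^32 ≡ 121^2 = 14641 ≡ 3831 (mod 5405)
1801^64 ≡ 3831^2 = 14676561 ≡ 1986 (mod 5405)
1801^128 ≡ 1986^2 = 3944196 ≡ 3951 (mod 5405)
1801^235 = 1801^128 × 1801^64 × 1801^32 × 1801^8 × 1801^2 × 1801^1 ≡ 3951 × 1986 × 3831 × 2151 × 601 × 1801 (mod 5405).
Accumulate the product:
3951 × 1986 = 7846686 ≡ 4031
4031 × 3831 = 15442761 ≡ 676
676 × 2151 = 1454076 ≡ 131
131 × 601 = 78731 ≡ 3061
3061 × 1801 = 5512861 ≡ 5166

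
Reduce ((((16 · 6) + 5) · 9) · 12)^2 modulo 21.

18

16 · 6 = 96 ≡ 12 (mod 21)
12 + 5 = 17
17 · 9 = 153 ≡ 6 (mod 21)
6 · 12 = 72 ≡ 9 (mod 21)
(9)^2 ≡ 18 (mod 21)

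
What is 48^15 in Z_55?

15 in binary is 1111, i.e. 15 = 8 + 4 + 2 + 1.
48^1 ≡ 48 (mod 55)
48^2 ≡ 48^2 = 2304 ≡ 49 (mod 55)
48^4 ≡ 49^2 = 2401 ≡ 36 (mod 55)
48^8 ≡ 36^2 = 1296 ≡ 31 (mod 55)
48^15 = 48^8 * 48^4 * 48^2 * 48^1 ≡ 31 * 36 * 49 * 48 (mod 55).
Accumulate the product:
31 * 36 = 1116 ≡ 16
16 * 49 = 784 ≡ 14
14 * 48 = 672 ≡ 12

12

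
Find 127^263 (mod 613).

263 in binary is 100000111, i.e. 263 = 256 + 4 + 2 + 1.
127^1 ≡ 127 (mod 613)
127^2 ≡ 127^2 = 16129 ≡ 191 (mod 613)
127^4 ≡ 191^2 = 36481 ≡ 314 (mod 613)
127^8 ≡ 314^2 = 98596 ≡ 516 (mod 613)
127^16 ≡ 516^2 = 266256 ≡ 214 (mod 613)
127^32 ≡ 214^2 = 45796 ≡ 434 (mod 613)
127^64 ≡ 434^2 = 188356 ≡ 165 (mod 613)
127^128 ≡ 165^2 = 27225 ≡ 253 (mod 613)
127^256 ≡ 253^2 = 64009 ≡ 257 (mod 613)
127^263 = 127^256 * 127^4 * 127^2 * 127^1 ≡ 257 * 314 * 191 * 127 (mod 613).
Accumulate the product:
257 * 314 = 80698 ≡ 395
395 * 191 = 75445 ≡ 46
46 * 127 = 5842 ≡ 325

325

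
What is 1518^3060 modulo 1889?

117

3060 in binary is 101111110100, i.e. 3060 = 2048 + 512 + 256 + 128 + 64 + 32 + 16 + 4.
1518^1 ≡ 1518 (mod 1889)
1518^2 ≡ 1518^2 = 2304324 ≡ 1633 (mod 1889)
1518^4 ≡ 1633^2 = 2666689 ≡ 1310 (mod 1889)
1518^8 ≡ 1310^2 = 1716100 ≡ 888 (mod 1889)
1518^16 ≡ 888^2 = 788544 ≡ 831 (mod 1889)
1518^32 ≡ 831^2 = 690561 ≡ 1076 (mod 1889)
1518^64 ≡ 1076^2 = 1157776 ≡ 1708 (mod 1889)
1518^128 ≡ 1708^2 = 2917264 ≡ 648 (mod 1889)
1518^256 ≡ 648^2 = 419904 ≡ 546 (mod 1889)
1518^512 ≡ 546^2 = 298116 ≡ 1543 (mod 1889)
1518^1024 ≡ 1543^2 = 2380849 ≡ 709 (mod 1889)
1518^2048 ≡ 709^2 = 502681 ≡ 207 (mod 1889)
1518^3060 = 1518^2048 * 1518^512 * 1518^256 * 1518^128 * 1518^64 * 1518^32 * 1518^16 * 1518^4 ≡ 207 * 1543 * 546 * 648 * 1708 * 1076 * 831 * 1310 (mod 1889).
Accumulate the product:
207 * 1543 = 319401 ≡ 160
160 * 546 = 87360 ≡ 466
466 * 648 = 301968 ≡ 1617
1617 * 1708 = 2761836 ≡ 118
118 * 1076 = 126968 ≡ 405
405 * 831 = 336555 ≡ 313
313 * 1310 = 410030 ≡ 117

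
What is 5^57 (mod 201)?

Compute successive squares:
5^1 ≡ 5 (mod 201)
5^2 ≡ 5^2 = 25 (mod 201)
5^4 ≡ 25^2 = 625 ≡ 22 (mod 201)
5^8 ≡ 22^2 = 484 ≡ 82 (mod 201)
5^16 ≡ 82^2 = 6724 ≡ 91 (mod 201)
5^32 ≡ 91^2 = 8281 ≡ 40 (mod 201)
5^57 = 5^32 · 5^16 · 5^8 · 5^1 ≡ 40 · 91 · 82 · 5 (mod 201).
Accumulate the product:
40 · 91 = 3640 ≡ 22
22 · 82 = 1804 ≡ 196
196 · 5 = 980 ≡ 176

176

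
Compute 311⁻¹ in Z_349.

101

349 = 1×311 + 38
311 = 8×38 + 7
38 = 5×7 + 3
7 = 2×3 + 1
3 = 3×1 + 0
gcd(311, 349) = 1, so the inverse exists.
Back-substitute for 1:
1 = 1×7 − 2×3
  = −2×38 + 11×7
  = 11×311 − 90×38
  = −90×349 + 101×311
So 311⁻¹ ≡ 101 (mod 349).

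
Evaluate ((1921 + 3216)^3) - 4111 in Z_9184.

1922

1921 + 3216 = 5137
(5137)^3 ≡ 6033 (mod 9184)
6033 - 4111 = 1922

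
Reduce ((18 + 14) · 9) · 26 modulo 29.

6

18 + 14 = 32 ≡ 3 (mod 29)
3 · 9 = 27
27 · 26 = 702 ≡ 6 (mod 29)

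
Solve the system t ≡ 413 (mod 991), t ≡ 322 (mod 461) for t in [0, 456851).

449336

991⁻¹ mod 461: 991×147 ≡ 1 (mod 461), so 991⁻¹ ≡ 147.
t = 413 + 991×((322 − 413)×147 mod 461) = 413 + 991×453 = 449336.
Check: 449336 mod 991 = 413, 449336 mod 461 = 322. ✓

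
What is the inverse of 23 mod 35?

32

Run the extended Euclidean algorithm:
35 = 1*23 + 12
23 = 1*12 + 11
12 = 1*11 + 1
11 = 11*1 + 0
gcd(23, 35) = 1, so the inverse exists.
Bézout: 1 = 2*35 − 3*23.
So 23⁻¹ ≡ −3 ≡ 32 (mod 35).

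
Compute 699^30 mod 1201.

860

Compute successive squares:
30 in binary is 11110, i.e. 30 = 16 + 8 + 4 + 2.
699^1 ≡ 699 (mod 1201)
699^2 ≡ 699^2 = 488601 ≡ 995 (mod 1201)
699^4 ≡ 995^2 = 990025 ≡ 401 (mod 1201)
699^8 ≡ 401^2 = 160801 ≡ 1068 (mod 1201)
699^16 ≡ 1068^2 = 1140624 ≡ 875 (mod 1201)
699^30 = 699^16 × 699^8 × 699^4 × 699^2 ≡ 875 × 1068 × 401 × 995 (mod 1201).
Accumulate the product:
875 × 1068 = 934500 ≡ 122
122 × 401 = 48922 ≡ 882
882 × 995 = 877590 ≡ 860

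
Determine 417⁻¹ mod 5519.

2872

5519 = 13*417 + 98
417 = 4*98 + 25
98 = 3*25 + 23
25 = 1*23 + 2
23 = 11*2 + 1
2 = 2*1 + 0
gcd(417, 5519) = 1, so the inverse exists.
Back-substitute for 1:
1 = 1*23 − 11*2
  = −11*25 + 12*23
  = 12*98 − 47*25
  = −47*417 + 200*98
  = 200*5519 − 2647*417
So 417⁻¹ ≡ −2647 ≡ 2872 (mod 5519).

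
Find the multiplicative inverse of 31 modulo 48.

31

By the extended Euclidean algorithm:
48 = 1*31 + 17
31 = 1*17 + 14
17 = 1*14 + 3
14 = 4*3 + 2
3 = 1*2 + 1
2 = 2*1 + 0
gcd(31, 48) = 1, so the inverse exists.
Bézout: 1 = 11*48 − 17*31.
So 31⁻¹ ≡ −17 ≡ 31 (mod 48).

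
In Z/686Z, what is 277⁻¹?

686 = 2×277 + 132
277 = 2×132 + 13
132 = 10×13 + 2
13 = 6×2 + 1
2 = 2×1 + 0
gcd(277, 686) = 1, so the inverse exists.
Bézout: 1 = −128×686 + 317×277.
So 277⁻¹ ≡ 317 (mod 686).

317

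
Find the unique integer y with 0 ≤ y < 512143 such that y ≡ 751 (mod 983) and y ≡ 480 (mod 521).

983⁻¹ mod 521: 983·468 ≡ 1 (mod 521), so 983⁻¹ ≡ 468.
y = 751 + 983·((480 − 751)·468 mod 521) = 751 + 983·296 = 291719.

291719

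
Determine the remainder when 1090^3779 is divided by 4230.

3779 in binary is 111011000011, i.e. 3779 = 2048 + 1024 + 512 + 128 + 64 + 2 + 1.
1090^1 ≡ 1090 (mod 4230)
1090^2 ≡ 1090^2 = 1188100 ≡ 3700 (mod 4230)
1090^4 ≡ 3700^2 = 13690000 ≡ 1720 (mod 4230)
1090^8 ≡ 1720^2 = 2958400 ≡ 1630 (mod 4230)
1090^16 ≡ 1630^2 = 2656900 ≡ 460 (mod 4230)
1090^32 ≡ 460^2 = 211600 ≡ 100 (mod 4230)
1090^64 ≡ 100^2 = 10000 ≡ 1540 (mod 4230)
1090^128 ≡ 1540^2 = 2371600 ≡ 2800 (mod 4230)
1090^256 ≡ 2800^2 = 7840000 ≡ 1810 (mod 4230)
1090^512 ≡ 1810^2 = 3276100 ≡ 2080 (mod 4230)
1090^1024 ≡ 2080^2 = 4326400 ≡ 3340 (mod 4230)
1090^2048 ≡ 3340^2 = 11155600 ≡ 1090 (mod 4230)
1090^3779 = 1090^2048 * 1090^1024 * 1090^512 * 1090^128 * 1090^64 * 1090^2 * 1090^1 ≡ 1090 * 3340 * 2080 * 2800 * 1540 * 3700 * 1090 (mod 4230).
Accumulate the product:
1090 * 3340 = 3640600 ≡ 2800
2800 * 2080 = 5824000 ≡ 3520
3520 * 2800 = 9856000 ≡ 100
100 * 1540 = 154000 ≡ 1720
1720 * 3700 = 6364000 ≡ 2080
2080 * 1090 = 2267200 ≡ 4150

4150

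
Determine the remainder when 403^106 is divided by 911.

By square-and-multiply:
106 in binary is 1101010, i.e. 106 = 64 + 32 + 8 + 2.
403^1 ≡ 403 (mod 911)
403^2 ≡ 403^2 = 162409 ≡ 251 (mod 911)
403^4 ≡ 251^2 = 63001 ≡ 142 (mod 911)
403^8 ≡ 142^2 = 20164 ≡ 122 (mod 911)
403^16 ≡ 122^2 = 14884 ≡ 308 (mod 911)
403^32 ≡ 308^2 = 94864 ≡ 120 (mod 911)
403^64 ≡ 120^2 = 14400 ≡ 735 (mod 911)
403^106 = 403^64 × 403^32 × 403^8 × 403^2 ≡ 735 × 120 × 122 × 251 (mod 911).
Accumulate the product:
735 × 120 = 88200 ≡ 744
744 × 122 = 90768 ≡ 579
579 × 251 = 145329 ≡ 480

480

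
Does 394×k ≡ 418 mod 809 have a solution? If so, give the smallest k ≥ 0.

gcd(394, 809) = 1, so a unique solution mod 809 exists.
394⁻¹ ≡ 154 (mod 809).
k ≡ 154×418 ≡ 461 (mod 809).

461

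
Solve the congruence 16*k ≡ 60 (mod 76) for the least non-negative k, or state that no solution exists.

18

gcd(16, 76) = 4, and 4 | 60, so solutions exist.
Divide through by 4: 4*k = 15 (mod 19).
4⁻¹ ≡ 5 (mod 19).
k ≡ 5*15 ≡ 18 (mod 19).
The smallest non-negative solution is k = 18.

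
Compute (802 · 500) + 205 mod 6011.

4479

802 · 500 = 401000 ≡ 4274 (mod 6011)
4274 + 205 = 4479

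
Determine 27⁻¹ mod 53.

2

53 = 1·27 + 26
27 = 1·26 + 1
26 = 26·1 + 0
gcd(27, 53) = 1, so the inverse exists.
Back-substitute for 1:
1 = 1·27 − 1·26
  = −1·53 + 2·27
So 27⁻¹ ≡ 2 (mod 53).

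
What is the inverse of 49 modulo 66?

By the extended Euclidean algorithm:
66 = 1*49 + 17
49 = 2*17 + 15
17 = 1*15 + 2
15 = 7*2 + 1
2 = 2*1 + 0
gcd(49, 66) = 1, so the inverse exists.
Bézout: 1 = −23*66 + 31*49.
So 49⁻¹ ≡ 31 (mod 66).

31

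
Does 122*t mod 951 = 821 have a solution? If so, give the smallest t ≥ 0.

gcd(122, 951) = 1, so a unique solution mod 951 exists.
122⁻¹ ≡ 647 (mod 951).
t ≡ 647*821 ≡ 529 (mod 951).

529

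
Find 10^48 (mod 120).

48 in binary is 110000, i.e. 48 = 32 + 16.
10^1 ≡ 10 (mod 120)
10^2 ≡ 10^2 = 100 (mod 120)
10^4 ≡ 100^2 = 10000 ≡ 40 (mod 120)
10^8 ≡ 40^2 = 1600 ≡ 40 (mod 120)
10^16 ≡ 40^2 = 1600 ≡ 40 (mod 120)
10^32 ≡ 40^2 = 1600 ≡ 40 (mod 120)
10^48 = 10^32 · 10^16 ≡ 40 · 40 (mod 120).
40 · 40 = 1600 ≡ 40 (mod 120).

40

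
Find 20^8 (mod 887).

290

Compute successive squares:
20^1 ≡ 20 (mod 887)
20^2 ≡ 20^2 = 400 (mod 887)
20^4 ≡ 400^2 = 160000 ≡ 340 (mod 887)
20^8 ≡ 340^2 = 115600 ≡ 290 (mod 887)
So 20^8 ≡ 290 (mod 887).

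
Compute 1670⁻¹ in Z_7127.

1993

7127 = 4*1670 + 447
1670 = 3*447 + 329
447 = 1*329 + 118
329 = 2*118 + 93
118 = 1*93 + 25
93 = 3*25 + 18
25 = 1*18 + 7
18 = 2*7 + 4
7 = 1*4 + 3
4 = 1*3 + 1
3 = 3*1 + 0
gcd(1670, 7127) = 1, so the inverse exists.
Back-substitute for 1:
1 = 1*4 − 1*3
  = −1*7 + 2*4
  = 2*18 − 5*7
  = −5*25 + 7*18
  = 7*93 − 26*25
  = −26*118 + 33*93
  = 33*329 − 92*118
  = −92*447 + 125*329
  = 125*1670 − 467*447
  = −467*7127 + 1993*1670
So 1670⁻¹ ≡ 1993 (mod 7127).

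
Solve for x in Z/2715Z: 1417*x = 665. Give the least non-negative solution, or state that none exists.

gcd(1417, 2715) = 1, so a unique solution mod 2715 exists.
1417⁻¹ ≡ 1483 (mod 2715).
x ≡ 1483*665 ≡ 650 (mod 2715).

650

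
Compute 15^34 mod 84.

Using repeated squaring:
15^1 ≡ 15 (mod 84)
15^2 ≡ 15^2 = 225 ≡ 57 (mod 84)
15^4 ≡ 57^2 = 3249 ≡ 57 (mod 84)
15^8 ≡ 57^2 = 3249 ≡ 57 (mod 84)
15^16 ≡ 57^2 = 3249 ≡ 57 (mod 84)
15^32 ≡ 57^2 = 3249 ≡ 57 (mod 84)
15^34 = 15^32 * 15^2 ≡ 57 * 57 (mod 84).
57 * 57 = 3249 ≡ 57 (mod 84).

57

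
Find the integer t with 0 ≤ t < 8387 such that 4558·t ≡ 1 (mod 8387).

4786

8387 = 1×4558 + 3829
4558 = 1×3829 + 729
3829 = 5×729 + 184
729 = 3×184 + 177
184 = 1×177 + 7
177 = 25×7 + 2
7 = 3×2 + 1
2 = 2×1 + 0
gcd(4558, 8387) = 1, so the inverse exists.
Bézout: 1 = 1957×8387 − 3601×4558.
So 4558⁻¹ ≡ −3601 ≡ 4786 (mod 8387).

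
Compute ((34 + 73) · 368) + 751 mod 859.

34 + 73 = 107
107 · 368 = 39376 ≡ 721 (mod 859)
721 + 751 = 1472 ≡ 613 (mod 859)

613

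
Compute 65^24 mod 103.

65^1 ≡ 65 (mod 103)
65^2 ≡ 65^2 = 4225 ≡ 2 (mod 103)
65^4 ≡ 2^2 = 4 (mod 103)
65^8 ≡ 4^2 = 16 (mod 103)
65^16 ≡ 16^2 = 256 ≡ 50 (mod 103)
65^24 = 65^16 * 65^8 ≡ 50 * 16 (mod 103).
50 * 16 = 800 ≡ 79 (mod 103).

79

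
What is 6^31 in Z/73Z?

25

31 in binary is 11111, i.e. 31 = 16 + 8 + 4 + 2 + 1.
6^1 ≡ 6 (mod 73)
6^2 ≡ 6^2 = 36 (mod 73)
6^4 ≡ 36^2 = 1296 ≡ 55 (mod 73)
6^8 ≡ 55^2 = 3025 ≡ 32 (mod 73)
6^16 ≡ 32^2 = 1024 ≡ 2 (mod 73)
6^31 = 6^16 · 6^8 · 6^4 · 6^2 · 6^1 ≡ 2 · 32 · 55 · 36 · 6 (mod 73).
Accumulate the product:
2 · 32 = 64
64 · 55 = 3520 ≡ 16
16 · 36 = 576 ≡ 65
65 · 6 = 390 ≡ 25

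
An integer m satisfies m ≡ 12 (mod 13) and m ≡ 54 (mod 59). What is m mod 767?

13⁻¹ mod 59: 13×50 ≡ 1 (mod 59), so 13⁻¹ ≡ 50.
m = 12 + 13×((54 − 12)×50 mod 59) = 12 + 13×35 = 467.

467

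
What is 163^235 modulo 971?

693

235 in binary is 11101011, i.e. 235 = 128 + 64 + 32 + 8 + 2 + 1.
163^1 ≡ 163 (mod 971)
163^2 ≡ 163^2 = 26569 ≡ 352 (mod 971)
163^4 ≡ 352^2 = 123904 ≡ 587 (mod 971)
163^8 ≡ 587^2 = 344569 ≡ 835 (mod 971)
163^16 ≡ 835^2 = 697225 ≡ 47 (mod 971)
163^32 ≡ 47^2 = 2209 ≡ 267 (mod 971)
163^64 ≡ 267^2 = 71289 ≡ 406 (mod 971)
163^128 ≡ 406^2 = 164836 ≡ 737 (mod 971)
163^235 = 163^128 * 163^64 * 163^32 * 163^8 * 163^2 * 163^1 ≡ 737 * 406 * 267 * 835 * 352 * 163 (mod 971).
Accumulate the product:
737 * 406 = 299222 ≡ 154
154 * 267 = 41118 ≡ 336
336 * 835 = 280560 ≡ 912
912 * 352 = 321024 ≡ 594
594 * 163 = 96822 ≡ 693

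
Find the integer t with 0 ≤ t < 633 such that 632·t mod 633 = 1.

633 = 1·632 + 1
632 = 632·1 + 0
gcd(632, 633) = 1, so the inverse exists.
Back-substitute for 1:
1 = 1·633 − 1·632
So 632⁻¹ ≡ −1 ≡ 632 (mod 633).

632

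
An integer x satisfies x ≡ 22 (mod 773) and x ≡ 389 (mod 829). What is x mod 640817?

487012

773⁻¹ mod 829: 773×74 ≡ 1 (mod 829), so 773⁻¹ ≡ 74.
x = 22 + 773×((389 − 22)×74 mod 829) = 22 + 773×630 = 487012.
Check: 487012 mod 773 = 22, 487012 mod 829 = 389. ✓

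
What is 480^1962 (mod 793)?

1962 in binary is 11110101010, i.e. 1962 = 1024 + 512 + 256 + 128 + 32 + 8 + 2.
480^1 ≡ 480 (mod 793)
480^2 ≡ 480^2 = 230400 ≡ 430 (mod 793)
480^4 ≡ 430^2 = 184900 ≡ 131 (mod 793)
480^8 ≡ 131^2 = 17161 ≡ 508 (mod 793)
480^16 ≡ 508^2 = 258064 ≡ 339 (mod 793)
480^32 ≡ 339^2 = 114921 ≡ 729 (mod 793)
480^64 ≡ 729^2 = 531441 ≡ 131 (mod 793)
480^128 ≡ 131^2 = 17161 ≡ 508 (mod 793)
480^256 ≡ 508^2 = 258064 ≡ 339 (mod 793)
480^512 ≡ 339^2 = 114921 ≡ 729 (mod 793)
480^1024 ≡ 729^2 = 531441 ≡ 131 (mod 793)
480^1962 = 480^1024 * 480^512 * 480^256 * 480^128 * 480^32 * 480^8 * 480^2 ≡ 131 * 729 * 339 * 508 * 729 * 508 * 430 (mod 793).
Accumulate the product:
131 * 729 = 95499 ≡ 339
339 * 339 = 114921 ≡ 729
729 * 508 = 370332 ≡ 1
1 * 729 = 729
729 * 508 = 370332 ≡ 1
1 * 430 = 430

430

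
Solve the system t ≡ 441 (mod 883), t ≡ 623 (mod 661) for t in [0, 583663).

883⁻¹ mod 661: 883*265 ≡ 1 (mod 661), so 883⁻¹ ≡ 265.
t = 441 + 883*((623 − 441)*265 mod 661) = 441 + 883*638 = 563795.
Check: 563795 mod 883 = 441, 563795 mod 661 = 623. ✓

563795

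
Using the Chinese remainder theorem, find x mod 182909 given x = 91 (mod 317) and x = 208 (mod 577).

155421

317⁻¹ mod 577: 317·162 ≡ 1 (mod 577), so 317⁻¹ ≡ 162.
x = 91 + 317·((208 − 91)·162 mod 577) = 91 + 317·490 = 155421.
Check: 155421 mod 317 = 91, 155421 mod 577 = 208. ✓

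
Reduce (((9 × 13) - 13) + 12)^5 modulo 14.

9 × 13 = 117 ≡ 5 (mod 14)
5 - 13 = -8 ≡ 6 (mod 14)
6 + 12 = 18 ≡ 4 (mod 14)
(4)^5 ≡ 2 (mod 14)

2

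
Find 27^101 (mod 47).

34

Using repeated squaring:
27^1 ≡ 27 (mod 47)
27^2 ≡ 27^2 = 729 ≡ 24 (mod 47)
27^4 ≡ 24^2 = 576 ≡ 12 (mod 47)
27^8 ≡ 12^2 = 144 ≡ 3 (mod 47)
27^16 ≡ 3^2 = 9 (mod 47)
27^32 ≡ 9^2 = 81 ≡ 34 (mod 47)
27^64 ≡ 34^2 = 1156 ≡ 28 (mod 47)
27^101 = 27^64 * 27^32 * 27^4 * 27^1 ≡ 28 * 34 * 12 * 27 (mod 47).
Accumulate the product:
28 * 34 = 952 ≡ 12
12 * 12 = 144 ≡ 3
3 * 27 = 81 ≡ 34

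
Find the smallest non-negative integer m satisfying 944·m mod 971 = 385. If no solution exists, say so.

gcd(944, 971) = 1, so a unique solution mod 971 exists.
944⁻¹ ≡ 935 (mod 971).
m ≡ 935·385 ≡ 705 (mod 971).

705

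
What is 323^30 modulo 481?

Using repeated squaring:
323^1 ≡ 323 (mod 481)
323^2 ≡ 323^2 = 104329 ≡ 433 (mod 481)
323^4 ≡ 433^2 = 187489 ≡ 380 (mod 481)
323^8 ≡ 380^2 = 144400 ≡ 100 (mod 481)
323^16 ≡ 100^2 = 10000 ≡ 380 (mod 481)
323^30 = 323^16 · 323^8 · 323^4 · 323^2 ≡ 380 · 100 · 380 · 433 (mod 481).
Accumulate the product:
380 · 100 = 38000 ≡ 1
1 · 380 = 380
380 · 433 = 164540 ≡ 38

38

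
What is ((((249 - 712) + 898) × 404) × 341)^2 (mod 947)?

310

249 - 712 = -463 ≡ 484 (mod 947)
484 + 898 = 1382 ≡ 435 (mod 947)
435 × 404 = 175740 ≡ 545 (mod 947)
545 × 341 = 185845 ≡ 233 (mod 947)
(233)^2 ≡ 310 (mod 947)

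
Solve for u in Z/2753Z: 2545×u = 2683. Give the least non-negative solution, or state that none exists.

gcd(2545, 2753) = 1, so a unique solution mod 2753 exists.
2545⁻¹ ≡ 225 (mod 2753).
u ≡ 225×2683 ≡ 768 (mod 2753).

768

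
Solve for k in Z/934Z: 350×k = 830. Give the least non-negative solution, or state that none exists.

416

gcd(350, 934) = 2, and 2 | 830, so solutions exist.
Divide through by 2: 175×k ≡ 415 (mod 467).
175⁻¹ ≡ 459 (mod 467).
k ≡ 459×415 ≡ 416 (mod 467).
The smallest non-negative solution is k = 416.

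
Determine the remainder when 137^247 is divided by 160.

Using repeated squaring:
137^1 ≡ 137 (mod 160)
137^2 ≡ 137^2 = 18769 ≡ 49 (mod 160)
137^4 ≡ 49^2 = 2401 ≡ 1 (mod 160)
137^8 ≡ 1^2 = 1 (mod 160)
137^16 ≡ 1^2 = 1 (mod 160)
137^32 ≡ 1^2 = 1 (mod 160)
137^64 ≡ 1^2 = 1 (mod 160)
137^128 ≡ 1^2 = 1 (mod 160)
137^247 = 137^128 * 137^64 * 137^32 * 137^16 * 137^4 * 137^2 * 137^1 ≡ 1 * 1 * 1 * 1 * 1 * 49 * 137 (mod 160).
Accumulate the product:
1 * 1 = 1
1 * 1 = 1
1 * 1 = 1
1 * 1 = 1
1 * 49 = 49
49 * 137 = 6713 ≡ 153

153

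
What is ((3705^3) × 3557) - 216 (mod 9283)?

(3705)^3 ≡ 4053 (mod 9283)
4053 × 3557 = 14416521 ≡ 22 (mod 9283)
22 - 216 = -194 ≡ 9089 (mod 9283)

9089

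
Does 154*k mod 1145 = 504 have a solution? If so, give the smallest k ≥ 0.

836

gcd(154, 1145) = 1, so a unique solution mod 1145 exists.
154⁻¹ ≡ 974 (mod 1145).
k ≡ 974*504 ≡ 836 (mod 1145).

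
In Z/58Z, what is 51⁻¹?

33

58 = 1·51 + 7
51 = 7·7 + 2
7 = 3·2 + 1
2 = 2·1 + 0
gcd(51, 58) = 1, so the inverse exists.
Back-substitute for 1:
1 = 1·7 − 3·2
  = −3·51 + 22·7
  = 22·58 − 25·51
So 51⁻¹ ≡ −25 ≡ 33 (mod 58).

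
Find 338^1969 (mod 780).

1969 in binary is 11110110001, i.e. 1969 = 1024 + 512 + 256 + 128 + 32 + 16 + 1.
338^1 ≡ 338 (mod 780)
338^2 ≡ 338^2 = 114244 ≡ 364 (mod 780)
338^4 ≡ 364^2 = 132496 ≡ 676 (mod 780)
338^8 ≡ 676^2 = 456976 ≡ 676 (mod 780)
338^16 ≡ 676^2 = 456976 ≡ 676 (mod 780)
338^32 ≡ 676^2 = 456976 ≡ 676 (mod 780)
338^64 ≡ 676^2 = 456976 ≡ 676 (mod 780)
338^128 ≡ 676^2 = 456976 ≡ 676 (mod 780)
338^256 ≡ 676^2 = 456976 ≡ 676 (mod 780)
338^512 ≡ 676^2 = 456976 ≡ 676 (mod 780)
338^1024 ≡ 676^2 = 456976 ≡ 676 (mod 780)
338^1969 = 338^1024 × 338^512 × 338^256 × 338^128 × 338^32 × 338^16 × 338^1 ≡ 676 × 676 × 676 × 676 × 676 × 676 × 338 (mod 780).
Accumulate the product:
676 × 676 = 456976 ≡ 676
676 × 676 = 456976 ≡ 676
676 × 676 = 456976 ≡ 676
676 × 676 = 456976 ≡ 676
676 × 676 = 456976 ≡ 676
676 × 338 = 228488 ≡ 728

728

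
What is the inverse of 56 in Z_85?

Run the extended Euclidean algorithm:
85 = 1×56 + 29
56 = 1×29 + 27
29 = 1×27 + 2
27 = 13×2 + 1
2 = 2×1 + 0
gcd(56, 85) = 1, so the inverse exists.
Back-substitute for 1:
1 = 1×27 − 13×2
  = −13×29 + 14×27
  = 14×56 − 27×29
  = −27×85 + 41×56
So 56⁻¹ ≡ 41 (mod 85).

41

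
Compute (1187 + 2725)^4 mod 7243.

1187 + 2725 = 3912
(3912)^4 ≡ 4215 (mod 7243)

4215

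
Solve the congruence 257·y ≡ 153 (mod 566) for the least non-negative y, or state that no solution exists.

5

gcd(257, 566) = 1, so a unique solution mod 566 exists.
257⁻¹ ≡ 185 (mod 566).
y ≡ 185·153 ≡ 5 (mod 566).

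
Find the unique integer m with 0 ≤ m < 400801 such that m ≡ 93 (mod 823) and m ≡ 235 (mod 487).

246170

823⁻¹ mod 487: 823×129 ≡ 1 (mod 487), so 823⁻¹ ≡ 129.
m = 93 + 823×((235 − 93)×129 mod 487) = 93 + 823×299 = 246170.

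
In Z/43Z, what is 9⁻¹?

24

43 = 4*9 + 7
9 = 1*7 + 2
7 = 3*2 + 1
2 = 2*1 + 0
gcd(9, 43) = 1, so the inverse exists.
Bézout: 1 = 4*43 − 19*9.
So 9⁻¹ ≡ −19 ≡ 24 (mod 43).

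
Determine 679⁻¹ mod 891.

601

Run the extended Euclidean algorithm:
891 = 1*679 + 212
679 = 3*212 + 43
212 = 4*43 + 40
43 = 1*40 + 3
40 = 13*3 + 1
3 = 3*1 + 0
gcd(679, 891) = 1, so the inverse exists.
Bézout: 1 = 221*891 − 290*679.
So 679⁻¹ ≡ −290 ≡ 601 (mod 891).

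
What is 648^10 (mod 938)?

466

648^1 ≡ 648 (mod 938)
648^2 ≡ 648^2 = 419904 ≡ 618 (mod 938)
648^4 ≡ 618^2 = 381924 ≡ 158 (mod 938)
648^8 ≡ 158^2 = 24964 ≡ 576 (mod 938)
648^10 = 648^8 · 648^2 ≡ 576 · 618 (mod 938).
576 · 618 = 355968 ≡ 466 (mod 938).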